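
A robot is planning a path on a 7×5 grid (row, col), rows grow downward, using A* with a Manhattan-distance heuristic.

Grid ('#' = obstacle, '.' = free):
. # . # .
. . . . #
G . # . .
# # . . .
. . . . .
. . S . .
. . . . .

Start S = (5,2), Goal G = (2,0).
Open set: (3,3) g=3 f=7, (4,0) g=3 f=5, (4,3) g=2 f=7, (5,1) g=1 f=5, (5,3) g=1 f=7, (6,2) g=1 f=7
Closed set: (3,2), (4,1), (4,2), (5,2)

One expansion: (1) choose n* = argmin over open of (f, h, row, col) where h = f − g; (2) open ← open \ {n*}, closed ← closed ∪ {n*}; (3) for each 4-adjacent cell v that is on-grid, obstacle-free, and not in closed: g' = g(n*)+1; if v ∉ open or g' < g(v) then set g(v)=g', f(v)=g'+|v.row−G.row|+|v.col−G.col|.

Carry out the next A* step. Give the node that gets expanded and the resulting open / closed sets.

step 1: expand (4,0) (f=5, h=2) → closed; open now [(3,3) g=3 f=7, (4,3) g=2 f=7, (5,0) g=4 f=7, (5,1) g=1 f=5, (5,3) g=1 f=7, (6,2) g=1 f=7]

expanded=(4,0); open=[(3,3) g=3 f=7, (4,3) g=2 f=7, (5,0) g=4 f=7, (5,1) g=1 f=5, (5,3) g=1 f=7, (6,2) g=1 f=7]; closed=[(3,2), (4,0), (4,1), (4,2), (5,2)]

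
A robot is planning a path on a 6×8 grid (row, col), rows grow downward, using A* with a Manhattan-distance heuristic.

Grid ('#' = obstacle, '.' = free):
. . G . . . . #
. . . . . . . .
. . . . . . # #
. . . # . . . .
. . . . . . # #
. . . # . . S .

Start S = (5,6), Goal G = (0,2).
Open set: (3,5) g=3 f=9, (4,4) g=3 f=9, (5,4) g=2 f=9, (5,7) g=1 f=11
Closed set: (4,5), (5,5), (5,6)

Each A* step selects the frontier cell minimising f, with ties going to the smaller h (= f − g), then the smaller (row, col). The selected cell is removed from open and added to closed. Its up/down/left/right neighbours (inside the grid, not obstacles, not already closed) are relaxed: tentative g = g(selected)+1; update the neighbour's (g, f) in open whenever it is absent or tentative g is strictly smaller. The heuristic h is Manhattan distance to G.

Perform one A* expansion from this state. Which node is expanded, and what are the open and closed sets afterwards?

step 1: expand (3,5) (f=9, h=6) → closed; open now [(2,5) g=4 f=9, (3,4) g=4 f=9, (3,6) g=4 f=11, (4,4) g=3 f=9, (5,4) g=2 f=9, (5,7) g=1 f=11]

expanded=(3,5); open=[(2,5) g=4 f=9, (3,4) g=4 f=9, (3,6) g=4 f=11, (4,4) g=3 f=9, (5,4) g=2 f=9, (5,7) g=1 f=11]; closed=[(3,5), (4,5), (5,5), (5,6)]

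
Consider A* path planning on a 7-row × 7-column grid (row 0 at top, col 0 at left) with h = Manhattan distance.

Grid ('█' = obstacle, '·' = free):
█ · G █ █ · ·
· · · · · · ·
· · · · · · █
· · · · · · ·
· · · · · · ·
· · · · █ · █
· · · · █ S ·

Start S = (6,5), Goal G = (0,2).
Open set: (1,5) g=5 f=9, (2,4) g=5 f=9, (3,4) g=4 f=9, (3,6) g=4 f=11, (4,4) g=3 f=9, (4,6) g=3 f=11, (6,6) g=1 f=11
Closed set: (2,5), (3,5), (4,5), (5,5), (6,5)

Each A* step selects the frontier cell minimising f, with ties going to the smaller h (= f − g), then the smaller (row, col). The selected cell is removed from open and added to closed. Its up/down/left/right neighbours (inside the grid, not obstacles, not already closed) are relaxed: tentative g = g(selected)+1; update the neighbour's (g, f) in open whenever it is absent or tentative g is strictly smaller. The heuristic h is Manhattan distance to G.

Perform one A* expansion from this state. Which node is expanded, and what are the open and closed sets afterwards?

expanded=(1,5); open=[(0,5) g=6 f=9, (1,4) g=6 f=9, (1,6) g=6 f=11, (2,4) g=5 f=9, (3,4) g=4 f=9, (3,6) g=4 f=11, (4,4) g=3 f=9, (4,6) g=3 f=11, (6,6) g=1 f=11]; closed=[(1,5), (2,5), (3,5), (4,5), (5,5), (6,5)]

step 1: expand (1,5) (f=9, h=4) → closed; open now [(0,5) g=6 f=9, (1,4) g=6 f=9, (1,6) g=6 f=11, (2,4) g=5 f=9, (3,4) g=4 f=9, (3,6) g=4 f=11, (4,4) g=3 f=9, (4,6) g=3 f=11, (6,6) g=1 f=11]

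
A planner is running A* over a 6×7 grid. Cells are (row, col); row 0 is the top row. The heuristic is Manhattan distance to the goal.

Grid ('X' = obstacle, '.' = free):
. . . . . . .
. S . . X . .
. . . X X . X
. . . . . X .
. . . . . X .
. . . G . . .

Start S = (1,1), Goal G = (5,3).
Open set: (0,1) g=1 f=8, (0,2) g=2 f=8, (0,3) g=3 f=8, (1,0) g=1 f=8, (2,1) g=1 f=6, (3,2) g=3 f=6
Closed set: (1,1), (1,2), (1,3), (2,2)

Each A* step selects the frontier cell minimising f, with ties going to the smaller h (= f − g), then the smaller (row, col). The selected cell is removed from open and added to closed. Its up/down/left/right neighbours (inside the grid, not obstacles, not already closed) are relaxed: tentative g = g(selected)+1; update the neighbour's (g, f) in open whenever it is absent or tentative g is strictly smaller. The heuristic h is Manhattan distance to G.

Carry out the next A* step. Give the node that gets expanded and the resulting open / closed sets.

step 1: expand (3,2) (f=6, h=3) → closed; open now [(0,1) g=1 f=8, (0,2) g=2 f=8, (0,3) g=3 f=8, (1,0) g=1 f=8, (2,1) g=1 f=6, (3,1) g=4 f=8, (3,3) g=4 f=6, (4,2) g=4 f=6]

expanded=(3,2); open=[(0,1) g=1 f=8, (0,2) g=2 f=8, (0,3) g=3 f=8, (1,0) g=1 f=8, (2,1) g=1 f=6, (3,1) g=4 f=8, (3,3) g=4 f=6, (4,2) g=4 f=6]; closed=[(1,1), (1,2), (1,3), (2,2), (3,2)]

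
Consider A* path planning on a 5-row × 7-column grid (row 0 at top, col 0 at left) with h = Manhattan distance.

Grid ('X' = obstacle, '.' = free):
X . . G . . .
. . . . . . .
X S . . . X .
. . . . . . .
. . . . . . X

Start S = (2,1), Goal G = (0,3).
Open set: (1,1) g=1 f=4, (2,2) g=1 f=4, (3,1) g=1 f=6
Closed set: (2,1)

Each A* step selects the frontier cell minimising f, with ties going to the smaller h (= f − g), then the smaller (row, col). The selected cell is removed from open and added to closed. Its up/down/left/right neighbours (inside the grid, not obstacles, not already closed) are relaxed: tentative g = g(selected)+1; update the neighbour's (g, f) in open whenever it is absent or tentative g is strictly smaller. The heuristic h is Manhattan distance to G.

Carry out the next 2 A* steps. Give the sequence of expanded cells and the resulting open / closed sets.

step 1: expand (1,1) (f=4, h=3) → closed; open now [(0,1) g=2 f=4, (1,0) g=2 f=6, (1,2) g=2 f=4, (2,2) g=1 f=4, (3,1) g=1 f=6]
step 2: expand (0,1) (f=4, h=2) → closed; open now [(0,2) g=3 f=4, (1,0) g=2 f=6, (1,2) g=2 f=4, (2,2) g=1 f=4, (3,1) g=1 f=6]

order=[(1,1) → (0,1)]; open=[(0,2) g=3 f=4, (1,0) g=2 f=6, (1,2) g=2 f=4, (2,2) g=1 f=4, (3,1) g=1 f=6]; closed=[(0,1), (1,1), (2,1)]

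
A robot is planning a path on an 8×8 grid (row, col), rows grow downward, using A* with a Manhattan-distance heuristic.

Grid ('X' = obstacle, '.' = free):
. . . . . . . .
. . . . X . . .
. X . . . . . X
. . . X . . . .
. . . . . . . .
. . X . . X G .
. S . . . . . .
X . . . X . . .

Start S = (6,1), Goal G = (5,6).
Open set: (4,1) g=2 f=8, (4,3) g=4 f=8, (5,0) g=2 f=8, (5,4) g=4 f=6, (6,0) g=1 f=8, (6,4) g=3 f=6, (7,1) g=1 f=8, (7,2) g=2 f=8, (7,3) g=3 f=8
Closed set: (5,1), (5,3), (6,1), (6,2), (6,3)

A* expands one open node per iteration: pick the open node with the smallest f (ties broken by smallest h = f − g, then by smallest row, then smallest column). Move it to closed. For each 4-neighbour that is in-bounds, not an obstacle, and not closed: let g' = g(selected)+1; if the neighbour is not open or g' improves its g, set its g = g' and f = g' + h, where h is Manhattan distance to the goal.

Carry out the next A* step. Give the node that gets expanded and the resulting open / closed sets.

step 1: expand (5,4) (f=6, h=2) → closed; open now [(4,1) g=2 f=8, (4,3) g=4 f=8, (4,4) g=5 f=8, (5,0) g=2 f=8, (6,0) g=1 f=8, (6,4) g=3 f=6, (7,1) g=1 f=8, (7,2) g=2 f=8, (7,3) g=3 f=8]

expanded=(5,4); open=[(4,1) g=2 f=8, (4,3) g=4 f=8, (4,4) g=5 f=8, (5,0) g=2 f=8, (6,0) g=1 f=8, (6,4) g=3 f=6, (7,1) g=1 f=8, (7,2) g=2 f=8, (7,3) g=3 f=8]; closed=[(5,1), (5,3), (5,4), (6,1), (6,2), (6,3)]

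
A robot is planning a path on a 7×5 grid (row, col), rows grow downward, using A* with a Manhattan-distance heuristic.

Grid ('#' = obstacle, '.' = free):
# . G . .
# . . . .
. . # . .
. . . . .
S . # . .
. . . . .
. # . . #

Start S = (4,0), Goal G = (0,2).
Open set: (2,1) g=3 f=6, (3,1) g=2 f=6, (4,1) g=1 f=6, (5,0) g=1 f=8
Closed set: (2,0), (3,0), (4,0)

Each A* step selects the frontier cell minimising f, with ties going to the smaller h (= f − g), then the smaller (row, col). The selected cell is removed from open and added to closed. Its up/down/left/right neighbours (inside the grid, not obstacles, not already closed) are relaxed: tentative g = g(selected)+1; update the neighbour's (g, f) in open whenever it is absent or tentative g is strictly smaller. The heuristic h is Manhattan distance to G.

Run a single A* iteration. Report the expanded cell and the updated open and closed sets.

expanded=(2,1); open=[(1,1) g=4 f=6, (3,1) g=2 f=6, (4,1) g=1 f=6, (5,0) g=1 f=8]; closed=[(2,0), (2,1), (3,0), (4,0)]

step 1: expand (2,1) (f=6, h=3) → closed; open now [(1,1) g=4 f=6, (3,1) g=2 f=6, (4,1) g=1 f=6, (5,0) g=1 f=8]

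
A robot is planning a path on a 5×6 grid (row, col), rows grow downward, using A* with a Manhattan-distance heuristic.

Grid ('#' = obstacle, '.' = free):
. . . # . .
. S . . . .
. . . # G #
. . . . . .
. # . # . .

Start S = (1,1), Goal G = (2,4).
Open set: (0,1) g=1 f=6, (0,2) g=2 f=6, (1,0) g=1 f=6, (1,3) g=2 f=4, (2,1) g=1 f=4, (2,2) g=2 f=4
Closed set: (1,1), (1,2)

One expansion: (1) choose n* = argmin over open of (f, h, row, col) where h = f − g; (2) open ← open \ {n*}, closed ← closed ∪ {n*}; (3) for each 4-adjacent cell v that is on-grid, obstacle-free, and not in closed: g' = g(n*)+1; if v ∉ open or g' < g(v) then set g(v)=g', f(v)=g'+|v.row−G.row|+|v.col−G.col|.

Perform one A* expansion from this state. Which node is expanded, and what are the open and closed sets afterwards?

expanded=(1,3); open=[(0,1) g=1 f=6, (0,2) g=2 f=6, (1,0) g=1 f=6, (1,4) g=3 f=4, (2,1) g=1 f=4, (2,2) g=2 f=4]; closed=[(1,1), (1,2), (1,3)]

step 1: expand (1,3) (f=4, h=2) → closed; open now [(0,1) g=1 f=6, (0,2) g=2 f=6, (1,0) g=1 f=6, (1,4) g=3 f=4, (2,1) g=1 f=4, (2,2) g=2 f=4]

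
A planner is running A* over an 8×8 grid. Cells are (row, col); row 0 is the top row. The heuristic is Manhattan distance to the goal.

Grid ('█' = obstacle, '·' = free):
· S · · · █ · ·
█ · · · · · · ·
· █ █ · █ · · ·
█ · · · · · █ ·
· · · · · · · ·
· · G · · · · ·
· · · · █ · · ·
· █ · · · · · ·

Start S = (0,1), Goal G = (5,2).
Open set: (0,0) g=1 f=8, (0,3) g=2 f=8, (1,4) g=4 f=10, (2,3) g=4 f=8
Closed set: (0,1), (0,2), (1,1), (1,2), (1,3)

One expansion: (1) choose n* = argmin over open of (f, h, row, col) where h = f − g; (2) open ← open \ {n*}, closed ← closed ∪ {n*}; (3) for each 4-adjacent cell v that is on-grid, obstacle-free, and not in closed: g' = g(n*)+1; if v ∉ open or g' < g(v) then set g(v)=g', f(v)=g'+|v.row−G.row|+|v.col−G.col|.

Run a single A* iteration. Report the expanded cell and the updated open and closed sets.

expanded=(2,3); open=[(0,0) g=1 f=8, (0,3) g=2 f=8, (1,4) g=4 f=10, (3,3) g=5 f=8]; closed=[(0,1), (0,2), (1,1), (1,2), (1,3), (2,3)]

step 1: expand (2,3) (f=8, h=4) → closed; open now [(0,0) g=1 f=8, (0,3) g=2 f=8, (1,4) g=4 f=10, (3,3) g=5 f=8]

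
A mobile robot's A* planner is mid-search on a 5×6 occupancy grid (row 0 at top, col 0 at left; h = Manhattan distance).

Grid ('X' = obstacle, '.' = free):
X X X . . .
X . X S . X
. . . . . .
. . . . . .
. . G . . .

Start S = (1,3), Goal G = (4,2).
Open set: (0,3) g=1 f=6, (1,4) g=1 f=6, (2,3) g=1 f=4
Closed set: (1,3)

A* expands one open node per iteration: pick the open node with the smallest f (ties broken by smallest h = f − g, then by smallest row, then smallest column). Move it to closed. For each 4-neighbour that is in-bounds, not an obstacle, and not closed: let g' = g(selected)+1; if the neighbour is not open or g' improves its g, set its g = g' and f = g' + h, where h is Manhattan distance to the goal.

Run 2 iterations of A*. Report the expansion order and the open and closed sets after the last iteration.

order=[(2,3) → (2,2)]; open=[(0,3) g=1 f=6, (1,4) g=1 f=6, (2,1) g=3 f=6, (2,4) g=2 f=6, (3,2) g=3 f=4, (3,3) g=2 f=4]; closed=[(1,3), (2,2), (2,3)]

step 1: expand (2,3) (f=4, h=3) → closed; open now [(0,3) g=1 f=6, (1,4) g=1 f=6, (2,2) g=2 f=4, (2,4) g=2 f=6, (3,3) g=2 f=4]
step 2: expand (2,2) (f=4, h=2) → closed; open now [(0,3) g=1 f=6, (1,4) g=1 f=6, (2,1) g=3 f=6, (2,4) g=2 f=6, (3,2) g=3 f=4, (3,3) g=2 f=4]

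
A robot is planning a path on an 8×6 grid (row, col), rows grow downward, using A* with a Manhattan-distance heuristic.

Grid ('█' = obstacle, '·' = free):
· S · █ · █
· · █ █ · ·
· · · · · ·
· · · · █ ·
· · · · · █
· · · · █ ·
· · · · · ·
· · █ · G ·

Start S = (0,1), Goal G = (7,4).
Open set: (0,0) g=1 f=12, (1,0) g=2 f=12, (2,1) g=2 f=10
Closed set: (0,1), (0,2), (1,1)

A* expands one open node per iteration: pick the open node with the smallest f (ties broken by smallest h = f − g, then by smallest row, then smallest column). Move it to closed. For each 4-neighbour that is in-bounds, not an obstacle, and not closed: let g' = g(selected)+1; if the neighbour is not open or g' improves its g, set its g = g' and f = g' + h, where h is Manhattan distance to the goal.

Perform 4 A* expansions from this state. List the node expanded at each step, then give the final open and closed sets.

step 1: expand (2,1) (f=10, h=8) → closed; open now [(0,0) g=1 f=12, (1,0) g=2 f=12, (2,0) g=3 f=12, (2,2) g=3 f=10, (3,1) g=3 f=10]
step 2: expand (2,2) (f=10, h=7) → closed; open now [(0,0) g=1 f=12, (1,0) g=2 f=12, (2,0) g=3 f=12, (2,3) g=4 f=10, (3,1) g=3 f=10, (3,2) g=4 f=10]
step 3: expand (2,3) (f=10, h=6) → closed; open now [(0,0) g=1 f=12, (1,0) g=2 f=12, (2,0) g=3 f=12, (2,4) g=5 f=10, (3,1) g=3 f=10, (3,2) g=4 f=10, (3,3) g=5 f=10]
step 4: expand (2,4) (f=10, h=5) → closed; open now [(0,0) g=1 f=12, (1,0) g=2 f=12, (1,4) g=6 f=12, (2,0) g=3 f=12, (2,5) g=6 f=12, (3,1) g=3 f=10, (3,2) g=4 f=10, (3,3) g=5 f=10]

order=[(2,1) → (2,2) → (2,3) → (2,4)]; open=[(0,0) g=1 f=12, (1,0) g=2 f=12, (1,4) g=6 f=12, (2,0) g=3 f=12, (2,5) g=6 f=12, (3,1) g=3 f=10, (3,2) g=4 f=10, (3,3) g=5 f=10]; closed=[(0,1), (0,2), (1,1), (2,1), (2,2), (2,3), (2,4)]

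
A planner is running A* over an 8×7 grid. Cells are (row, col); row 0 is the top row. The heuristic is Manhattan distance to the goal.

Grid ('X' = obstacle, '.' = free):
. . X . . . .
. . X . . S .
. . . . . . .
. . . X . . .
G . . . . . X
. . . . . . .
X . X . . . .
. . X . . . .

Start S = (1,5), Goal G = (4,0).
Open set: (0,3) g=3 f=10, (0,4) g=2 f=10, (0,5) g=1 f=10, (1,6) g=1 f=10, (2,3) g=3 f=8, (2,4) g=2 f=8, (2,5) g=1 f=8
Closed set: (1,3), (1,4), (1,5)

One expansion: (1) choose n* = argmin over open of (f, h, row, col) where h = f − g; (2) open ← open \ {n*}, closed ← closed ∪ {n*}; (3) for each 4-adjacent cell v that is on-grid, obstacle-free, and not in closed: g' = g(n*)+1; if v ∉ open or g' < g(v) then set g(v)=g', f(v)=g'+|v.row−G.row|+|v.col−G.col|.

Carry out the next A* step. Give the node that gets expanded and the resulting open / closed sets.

expanded=(2,3); open=[(0,3) g=3 f=10, (0,4) g=2 f=10, (0,5) g=1 f=10, (1,6) g=1 f=10, (2,2) g=4 f=8, (2,4) g=2 f=8, (2,5) g=1 f=8]; closed=[(1,3), (1,4), (1,5), (2,3)]

step 1: expand (2,3) (f=8, h=5) → closed; open now [(0,3) g=3 f=10, (0,4) g=2 f=10, (0,5) g=1 f=10, (1,6) g=1 f=10, (2,2) g=4 f=8, (2,4) g=2 f=8, (2,5) g=1 f=8]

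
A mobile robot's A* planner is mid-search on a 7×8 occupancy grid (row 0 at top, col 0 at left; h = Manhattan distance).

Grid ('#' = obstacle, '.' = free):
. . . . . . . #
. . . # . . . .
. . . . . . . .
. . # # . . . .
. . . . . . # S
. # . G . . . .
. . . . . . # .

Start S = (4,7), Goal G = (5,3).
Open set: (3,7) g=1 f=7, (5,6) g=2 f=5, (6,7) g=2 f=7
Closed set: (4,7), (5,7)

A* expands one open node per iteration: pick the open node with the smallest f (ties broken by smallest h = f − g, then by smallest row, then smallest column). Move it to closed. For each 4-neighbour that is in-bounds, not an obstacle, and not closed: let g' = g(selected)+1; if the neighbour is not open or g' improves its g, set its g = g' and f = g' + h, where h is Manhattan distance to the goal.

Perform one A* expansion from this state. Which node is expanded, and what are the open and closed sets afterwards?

expanded=(5,6); open=[(3,7) g=1 f=7, (5,5) g=3 f=5, (6,7) g=2 f=7]; closed=[(4,7), (5,6), (5,7)]

step 1: expand (5,6) (f=5, h=3) → closed; open now [(3,7) g=1 f=7, (5,5) g=3 f=5, (6,7) g=2 f=7]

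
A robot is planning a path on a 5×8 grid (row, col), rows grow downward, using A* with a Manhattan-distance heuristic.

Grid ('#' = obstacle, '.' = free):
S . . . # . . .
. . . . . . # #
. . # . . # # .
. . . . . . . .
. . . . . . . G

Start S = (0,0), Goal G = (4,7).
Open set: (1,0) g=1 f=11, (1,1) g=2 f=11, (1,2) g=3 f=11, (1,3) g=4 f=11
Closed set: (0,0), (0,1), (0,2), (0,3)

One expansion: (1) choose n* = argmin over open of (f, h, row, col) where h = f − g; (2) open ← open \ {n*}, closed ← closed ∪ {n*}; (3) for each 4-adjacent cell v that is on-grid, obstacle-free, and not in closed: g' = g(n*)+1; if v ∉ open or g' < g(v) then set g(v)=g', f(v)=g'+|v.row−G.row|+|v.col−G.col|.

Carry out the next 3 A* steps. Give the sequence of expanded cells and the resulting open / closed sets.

order=[(1,3) → (1,4) → (1,5)]; open=[(0,5) g=7 f=13, (1,0) g=1 f=11, (1,1) g=2 f=11, (1,2) g=3 f=11, (2,3) g=5 f=11, (2,4) g=6 f=11]; closed=[(0,0), (0,1), (0,2), (0,3), (1,3), (1,4), (1,5)]

step 1: expand (1,3) (f=11, h=7) → closed; open now [(1,0) g=1 f=11, (1,1) g=2 f=11, (1,2) g=3 f=11, (1,4) g=5 f=11, (2,3) g=5 f=11]
step 2: expand (1,4) (f=11, h=6) → closed; open now [(1,0) g=1 f=11, (1,1) g=2 f=11, (1,2) g=3 f=11, (1,5) g=6 f=11, (2,3) g=5 f=11, (2,4) g=6 f=11]
step 3: expand (1,5) (f=11, h=5) → closed; open now [(0,5) g=7 f=13, (1,0) g=1 f=11, (1,1) g=2 f=11, (1,2) g=3 f=11, (2,3) g=5 f=11, (2,4) g=6 f=11]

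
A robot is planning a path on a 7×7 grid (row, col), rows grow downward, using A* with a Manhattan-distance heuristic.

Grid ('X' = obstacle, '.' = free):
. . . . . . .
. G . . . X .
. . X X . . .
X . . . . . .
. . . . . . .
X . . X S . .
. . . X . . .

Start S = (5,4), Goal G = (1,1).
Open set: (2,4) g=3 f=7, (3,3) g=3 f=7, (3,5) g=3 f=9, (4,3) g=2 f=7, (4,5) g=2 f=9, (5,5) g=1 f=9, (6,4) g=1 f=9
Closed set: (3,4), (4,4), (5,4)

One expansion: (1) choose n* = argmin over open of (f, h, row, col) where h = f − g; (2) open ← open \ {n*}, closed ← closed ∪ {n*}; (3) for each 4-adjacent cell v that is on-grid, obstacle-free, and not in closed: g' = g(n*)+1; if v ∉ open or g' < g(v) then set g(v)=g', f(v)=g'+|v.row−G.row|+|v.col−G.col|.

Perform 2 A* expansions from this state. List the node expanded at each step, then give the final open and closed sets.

step 1: expand (2,4) (f=7, h=4) → closed; open now [(1,4) g=4 f=7, (2,5) g=4 f=9, (3,3) g=3 f=7, (3,5) g=3 f=9, (4,3) g=2 f=7, (4,5) g=2 f=9, (5,5) g=1 f=9, (6,4) g=1 f=9]
step 2: expand (1,4) (f=7, h=3) → closed; open now [(0,4) g=5 f=9, (1,3) g=5 f=7, (2,5) g=4 f=9, (3,3) g=3 f=7, (3,5) g=3 f=9, (4,3) g=2 f=7, (4,5) g=2 f=9, (5,5) g=1 f=9, (6,4) g=1 f=9]

order=[(2,4) → (1,4)]; open=[(0,4) g=5 f=9, (1,3) g=5 f=7, (2,5) g=4 f=9, (3,3) g=3 f=7, (3,5) g=3 f=9, (4,3) g=2 f=7, (4,5) g=2 f=9, (5,5) g=1 f=9, (6,4) g=1 f=9]; closed=[(1,4), (2,4), (3,4), (4,4), (5,4)]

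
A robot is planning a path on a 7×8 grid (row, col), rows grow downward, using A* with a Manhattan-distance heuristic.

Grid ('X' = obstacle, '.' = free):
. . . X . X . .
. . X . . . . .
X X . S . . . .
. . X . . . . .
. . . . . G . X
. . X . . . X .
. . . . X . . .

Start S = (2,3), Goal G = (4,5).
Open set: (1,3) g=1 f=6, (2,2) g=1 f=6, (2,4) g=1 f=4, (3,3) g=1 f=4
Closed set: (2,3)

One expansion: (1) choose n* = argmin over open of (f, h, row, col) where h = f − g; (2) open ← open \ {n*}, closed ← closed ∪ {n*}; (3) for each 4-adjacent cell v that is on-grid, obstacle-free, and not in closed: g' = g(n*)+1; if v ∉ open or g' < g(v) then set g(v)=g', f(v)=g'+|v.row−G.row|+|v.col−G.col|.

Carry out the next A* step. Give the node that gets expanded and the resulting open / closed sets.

expanded=(2,4); open=[(1,3) g=1 f=6, (1,4) g=2 f=6, (2,2) g=1 f=6, (2,5) g=2 f=4, (3,3) g=1 f=4, (3,4) g=2 f=4]; closed=[(2,3), (2,4)]

step 1: expand (2,4) (f=4, h=3) → closed; open now [(1,3) g=1 f=6, (1,4) g=2 f=6, (2,2) g=1 f=6, (2,5) g=2 f=4, (3,3) g=1 f=4, (3,4) g=2 f=4]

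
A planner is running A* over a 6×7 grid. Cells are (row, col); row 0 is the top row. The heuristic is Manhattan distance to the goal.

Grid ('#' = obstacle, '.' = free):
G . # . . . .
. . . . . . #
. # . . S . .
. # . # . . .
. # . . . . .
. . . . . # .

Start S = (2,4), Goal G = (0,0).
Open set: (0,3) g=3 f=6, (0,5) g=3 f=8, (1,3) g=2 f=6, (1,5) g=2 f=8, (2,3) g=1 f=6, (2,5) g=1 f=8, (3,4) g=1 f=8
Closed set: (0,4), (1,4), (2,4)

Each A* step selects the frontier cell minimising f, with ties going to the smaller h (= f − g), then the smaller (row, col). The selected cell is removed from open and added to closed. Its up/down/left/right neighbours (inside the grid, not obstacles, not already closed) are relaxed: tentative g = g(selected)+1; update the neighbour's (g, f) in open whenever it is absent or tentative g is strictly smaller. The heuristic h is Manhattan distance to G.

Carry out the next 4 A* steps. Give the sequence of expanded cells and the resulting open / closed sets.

step 1: expand (0,3) (f=6, h=3) → closed; open now [(0,5) g=3 f=8, (1,3) g=2 f=6, (1,5) g=2 f=8, (2,3) g=1 f=6, (2,5) g=1 f=8, (3,4) g=1 f=8]
step 2: expand (1,3) (f=6, h=4) → closed; open now [(0,5) g=3 f=8, (1,2) g=3 f=6, (1,5) g=2 f=8, (2,3) g=1 f=6, (2,5) g=1 f=8, (3,4) g=1 f=8]
step 3: expand (1,2) (f=6, h=3) → closed; open now [(0,5) g=3 f=8, (1,1) g=4 f=6, (1,5) g=2 f=8, (2,2) g=4 f=8, (2,3) g=1 f=6, (2,5) g=1 f=8, (3,4) g=1 f=8]
step 4: expand (1,1) (f=6, h=2) → closed; open now [(0,1) g=5 f=6, (0,5) g=3 f=8, (1,0) g=5 f=6, (1,5) g=2 f=8, (2,2) g=4 f=8, (2,3) g=1 f=6, (2,5) g=1 f=8, (3,4) g=1 f=8]

order=[(0,3) → (1,3) → (1,2) → (1,1)]; open=[(0,1) g=5 f=6, (0,5) g=3 f=8, (1,0) g=5 f=6, (1,5) g=2 f=8, (2,2) g=4 f=8, (2,3) g=1 f=6, (2,5) g=1 f=8, (3,4) g=1 f=8]; closed=[(0,3), (0,4), (1,1), (1,2), (1,3), (1,4), (2,4)]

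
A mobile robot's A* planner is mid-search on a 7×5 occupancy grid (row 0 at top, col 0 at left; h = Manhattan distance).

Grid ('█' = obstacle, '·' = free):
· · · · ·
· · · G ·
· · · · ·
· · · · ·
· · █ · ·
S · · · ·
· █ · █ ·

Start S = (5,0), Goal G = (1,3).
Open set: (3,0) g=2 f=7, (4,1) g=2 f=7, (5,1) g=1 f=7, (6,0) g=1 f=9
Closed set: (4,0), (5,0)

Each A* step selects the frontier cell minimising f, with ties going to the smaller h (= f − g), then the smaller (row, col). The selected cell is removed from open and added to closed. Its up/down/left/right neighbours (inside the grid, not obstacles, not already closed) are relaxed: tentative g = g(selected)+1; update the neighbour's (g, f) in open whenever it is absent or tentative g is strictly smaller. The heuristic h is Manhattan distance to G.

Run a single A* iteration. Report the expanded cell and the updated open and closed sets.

step 1: expand (3,0) (f=7, h=5) → closed; open now [(2,0) g=3 f=7, (3,1) g=3 f=7, (4,1) g=2 f=7, (5,1) g=1 f=7, (6,0) g=1 f=9]

expanded=(3,0); open=[(2,0) g=3 f=7, (3,1) g=3 f=7, (4,1) g=2 f=7, (5,1) g=1 f=7, (6,0) g=1 f=9]; closed=[(3,0), (4,0), (5,0)]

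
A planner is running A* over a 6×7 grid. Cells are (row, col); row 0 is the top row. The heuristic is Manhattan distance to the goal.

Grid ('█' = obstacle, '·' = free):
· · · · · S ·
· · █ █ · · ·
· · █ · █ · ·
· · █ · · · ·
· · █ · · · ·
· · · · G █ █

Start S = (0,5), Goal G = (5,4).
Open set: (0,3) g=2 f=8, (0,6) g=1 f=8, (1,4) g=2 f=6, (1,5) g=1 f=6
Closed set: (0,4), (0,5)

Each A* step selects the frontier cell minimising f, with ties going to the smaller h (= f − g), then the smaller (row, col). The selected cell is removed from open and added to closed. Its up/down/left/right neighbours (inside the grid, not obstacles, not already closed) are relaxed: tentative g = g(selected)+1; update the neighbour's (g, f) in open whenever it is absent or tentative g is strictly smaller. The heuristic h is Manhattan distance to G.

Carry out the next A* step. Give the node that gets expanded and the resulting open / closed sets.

step 1: expand (1,4) (f=6, h=4) → closed; open now [(0,3) g=2 f=8, (0,6) g=1 f=8, (1,5) g=1 f=6]

expanded=(1,4); open=[(0,3) g=2 f=8, (0,6) g=1 f=8, (1,5) g=1 f=6]; closed=[(0,4), (0,5), (1,4)]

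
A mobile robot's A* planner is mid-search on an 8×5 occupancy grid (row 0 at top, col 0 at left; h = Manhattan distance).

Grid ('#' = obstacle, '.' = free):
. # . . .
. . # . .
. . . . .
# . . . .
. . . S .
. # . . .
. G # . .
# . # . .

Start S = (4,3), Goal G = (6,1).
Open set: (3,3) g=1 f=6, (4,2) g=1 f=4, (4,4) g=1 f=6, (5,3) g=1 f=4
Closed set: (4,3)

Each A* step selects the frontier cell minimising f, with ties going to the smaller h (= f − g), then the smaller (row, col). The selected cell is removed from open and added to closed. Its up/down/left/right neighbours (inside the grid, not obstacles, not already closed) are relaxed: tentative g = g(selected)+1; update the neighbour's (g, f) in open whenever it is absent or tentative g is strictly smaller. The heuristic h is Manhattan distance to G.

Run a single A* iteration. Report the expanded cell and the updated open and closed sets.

expanded=(4,2); open=[(3,2) g=2 f=6, (3,3) g=1 f=6, (4,1) g=2 f=4, (4,4) g=1 f=6, (5,2) g=2 f=4, (5,3) g=1 f=4]; closed=[(4,2), (4,3)]

step 1: expand (4,2) (f=4, h=3) → closed; open now [(3,2) g=2 f=6, (3,3) g=1 f=6, (4,1) g=2 f=4, (4,4) g=1 f=6, (5,2) g=2 f=4, (5,3) g=1 f=4]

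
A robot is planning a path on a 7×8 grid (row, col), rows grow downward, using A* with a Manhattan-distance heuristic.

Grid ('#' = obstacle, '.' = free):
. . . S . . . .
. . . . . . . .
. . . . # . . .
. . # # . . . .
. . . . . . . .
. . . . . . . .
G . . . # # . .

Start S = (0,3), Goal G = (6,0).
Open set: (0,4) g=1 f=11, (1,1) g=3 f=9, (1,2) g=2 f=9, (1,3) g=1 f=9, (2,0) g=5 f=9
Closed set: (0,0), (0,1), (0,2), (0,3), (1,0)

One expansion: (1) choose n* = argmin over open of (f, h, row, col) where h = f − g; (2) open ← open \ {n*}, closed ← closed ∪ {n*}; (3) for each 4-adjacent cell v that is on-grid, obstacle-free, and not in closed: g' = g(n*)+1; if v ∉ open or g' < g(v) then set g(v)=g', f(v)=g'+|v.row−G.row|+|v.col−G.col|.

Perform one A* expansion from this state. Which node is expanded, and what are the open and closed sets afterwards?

step 1: expand (2,0) (f=9, h=4) → closed; open now [(0,4) g=1 f=11, (1,1) g=3 f=9, (1,2) g=2 f=9, (1,3) g=1 f=9, (2,1) g=6 f=11, (3,0) g=6 f=9]

expanded=(2,0); open=[(0,4) g=1 f=11, (1,1) g=3 f=9, (1,2) g=2 f=9, (1,3) g=1 f=9, (2,1) g=6 f=11, (3,0) g=6 f=9]; closed=[(0,0), (0,1), (0,2), (0,3), (1,0), (2,0)]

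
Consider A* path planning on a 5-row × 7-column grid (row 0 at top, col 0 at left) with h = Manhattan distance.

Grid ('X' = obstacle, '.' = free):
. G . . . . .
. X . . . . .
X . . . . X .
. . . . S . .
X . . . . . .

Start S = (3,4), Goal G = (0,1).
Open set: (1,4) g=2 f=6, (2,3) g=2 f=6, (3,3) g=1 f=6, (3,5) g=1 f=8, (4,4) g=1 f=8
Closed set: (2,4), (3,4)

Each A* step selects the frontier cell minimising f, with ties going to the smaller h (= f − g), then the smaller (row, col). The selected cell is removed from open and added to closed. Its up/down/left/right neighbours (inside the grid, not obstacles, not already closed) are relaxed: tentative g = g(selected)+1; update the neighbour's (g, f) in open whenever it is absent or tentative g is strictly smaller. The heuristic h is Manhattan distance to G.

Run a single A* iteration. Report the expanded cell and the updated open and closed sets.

expanded=(1,4); open=[(0,4) g=3 f=6, (1,3) g=3 f=6, (1,5) g=3 f=8, (2,3) g=2 f=6, (3,3) g=1 f=6, (3,5) g=1 f=8, (4,4) g=1 f=8]; closed=[(1,4), (2,4), (3,4)]

step 1: expand (1,4) (f=6, h=4) → closed; open now [(0,4) g=3 f=6, (1,3) g=3 f=6, (1,5) g=3 f=8, (2,3) g=2 f=6, (3,3) g=1 f=6, (3,5) g=1 f=8, (4,4) g=1 f=8]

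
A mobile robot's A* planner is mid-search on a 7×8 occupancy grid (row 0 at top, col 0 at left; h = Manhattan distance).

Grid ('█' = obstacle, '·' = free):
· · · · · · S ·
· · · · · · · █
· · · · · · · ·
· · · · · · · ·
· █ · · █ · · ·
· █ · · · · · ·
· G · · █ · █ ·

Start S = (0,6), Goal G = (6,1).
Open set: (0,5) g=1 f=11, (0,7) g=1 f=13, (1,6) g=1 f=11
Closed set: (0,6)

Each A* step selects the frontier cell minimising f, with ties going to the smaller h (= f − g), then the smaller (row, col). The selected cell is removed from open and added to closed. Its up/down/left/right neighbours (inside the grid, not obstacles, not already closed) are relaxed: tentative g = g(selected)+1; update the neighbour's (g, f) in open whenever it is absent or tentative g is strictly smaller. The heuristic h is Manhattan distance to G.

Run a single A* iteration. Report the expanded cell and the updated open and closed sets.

expanded=(0,5); open=[(0,4) g=2 f=11, (0,7) g=1 f=13, (1,5) g=2 f=11, (1,6) g=1 f=11]; closed=[(0,5), (0,6)]

step 1: expand (0,5) (f=11, h=10) → closed; open now [(0,4) g=2 f=11, (0,7) g=1 f=13, (1,5) g=2 f=11, (1,6) g=1 f=11]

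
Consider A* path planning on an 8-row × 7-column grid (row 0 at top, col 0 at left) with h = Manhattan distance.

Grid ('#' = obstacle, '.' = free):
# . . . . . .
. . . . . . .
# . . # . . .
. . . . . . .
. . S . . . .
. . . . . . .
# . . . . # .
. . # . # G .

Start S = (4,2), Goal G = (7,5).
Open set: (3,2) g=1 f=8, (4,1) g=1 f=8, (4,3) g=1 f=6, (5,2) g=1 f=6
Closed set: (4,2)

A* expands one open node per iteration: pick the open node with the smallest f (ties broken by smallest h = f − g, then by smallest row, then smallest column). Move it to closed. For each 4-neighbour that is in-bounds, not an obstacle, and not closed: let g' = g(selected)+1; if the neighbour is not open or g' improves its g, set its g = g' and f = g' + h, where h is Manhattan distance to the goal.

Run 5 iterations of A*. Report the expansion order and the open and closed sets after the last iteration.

step 1: expand (4,3) (f=6, h=5) → closed; open now [(3,2) g=1 f=8, (3,3) g=2 f=8, (4,1) g=1 f=8, (4,4) g=2 f=6, (5,2) g=1 f=6, (5,3) g=2 f=6]
step 2: expand (4,4) (f=6, h=4) → closed; open now [(3,2) g=1 f=8, (3,3) g=2 f=8, (3,4) g=3 f=8, (4,1) g=1 f=8, (4,5) g=3 f=6, (5,2) g=1 f=6, (5,3) g=2 f=6, (5,4) g=3 f=6]
step 3: expand (4,5) (f=6, h=3) → closed; open now [(3,2) g=1 f=8, (3,3) g=2 f=8, (3,4) g=3 f=8, (3,5) g=4 f=8, (4,1) g=1 f=8, (4,6) g=4 f=8, (5,2) g=1 f=6, (5,3) g=2 f=6, (5,4) g=3 f=6, (5,5) g=4 f=6]
step 4: expand (5,5) (f=6, h=2) → closed; open now [(3,2) g=1 f=8, (3,3) g=2 f=8, (3,4) g=3 f=8, (3,5) g=4 f=8, (4,1) g=1 f=8, (4,6) g=4 f=8, (5,2) g=1 f=6, (5,3) g=2 f=6, (5,4) g=3 f=6, (5,6) g=5 f=8]
step 5: expand (5,4) (f=6, h=3) → closed; open now [(3,2) g=1 f=8, (3,3) g=2 f=8, (3,4) g=3 f=8, (3,5) g=4 f=8, (4,1) g=1 f=8, (4,6) g=4 f=8, (5,2) g=1 f=6, (5,3) g=2 f=6, (5,6) g=5 f=8, (6,4) g=4 f=6]

order=[(4,3) → (4,4) → (4,5) → (5,5) → (5,4)]; open=[(3,2) g=1 f=8, (3,3) g=2 f=8, (3,4) g=3 f=8, (3,5) g=4 f=8, (4,1) g=1 f=8, (4,6) g=4 f=8, (5,2) g=1 f=6, (5,3) g=2 f=6, (5,6) g=5 f=8, (6,4) g=4 f=6]; closed=[(4,2), (4,3), (4,4), (4,5), (5,4), (5,5)]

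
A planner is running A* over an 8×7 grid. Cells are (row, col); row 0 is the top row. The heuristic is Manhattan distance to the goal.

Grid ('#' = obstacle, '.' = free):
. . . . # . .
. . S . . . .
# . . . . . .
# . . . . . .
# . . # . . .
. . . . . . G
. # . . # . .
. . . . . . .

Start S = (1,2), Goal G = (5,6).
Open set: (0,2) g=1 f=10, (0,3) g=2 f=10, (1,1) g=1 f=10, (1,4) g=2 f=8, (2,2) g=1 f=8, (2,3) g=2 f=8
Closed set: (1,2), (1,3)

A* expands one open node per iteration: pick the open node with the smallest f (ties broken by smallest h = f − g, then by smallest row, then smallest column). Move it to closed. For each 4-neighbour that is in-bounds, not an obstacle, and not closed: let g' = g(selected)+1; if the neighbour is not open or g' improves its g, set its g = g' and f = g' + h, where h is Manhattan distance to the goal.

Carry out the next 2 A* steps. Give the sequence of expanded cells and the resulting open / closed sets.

order=[(1,4) → (1,5)]; open=[(0,2) g=1 f=10, (0,3) g=2 f=10, (0,5) g=4 f=10, (1,1) g=1 f=10, (1,6) g=4 f=8, (2,2) g=1 f=8, (2,3) g=2 f=8, (2,4) g=3 f=8, (2,5) g=4 f=8]; closed=[(1,2), (1,3), (1,4), (1,5)]

step 1: expand (1,4) (f=8, h=6) → closed; open now [(0,2) g=1 f=10, (0,3) g=2 f=10, (1,1) g=1 f=10, (1,5) g=3 f=8, (2,2) g=1 f=8, (2,3) g=2 f=8, (2,4) g=3 f=8]
step 2: expand (1,5) (f=8, h=5) → closed; open now [(0,2) g=1 f=10, (0,3) g=2 f=10, (0,5) g=4 f=10, (1,1) g=1 f=10, (1,6) g=4 f=8, (2,2) g=1 f=8, (2,3) g=2 f=8, (2,4) g=3 f=8, (2,5) g=4 f=8]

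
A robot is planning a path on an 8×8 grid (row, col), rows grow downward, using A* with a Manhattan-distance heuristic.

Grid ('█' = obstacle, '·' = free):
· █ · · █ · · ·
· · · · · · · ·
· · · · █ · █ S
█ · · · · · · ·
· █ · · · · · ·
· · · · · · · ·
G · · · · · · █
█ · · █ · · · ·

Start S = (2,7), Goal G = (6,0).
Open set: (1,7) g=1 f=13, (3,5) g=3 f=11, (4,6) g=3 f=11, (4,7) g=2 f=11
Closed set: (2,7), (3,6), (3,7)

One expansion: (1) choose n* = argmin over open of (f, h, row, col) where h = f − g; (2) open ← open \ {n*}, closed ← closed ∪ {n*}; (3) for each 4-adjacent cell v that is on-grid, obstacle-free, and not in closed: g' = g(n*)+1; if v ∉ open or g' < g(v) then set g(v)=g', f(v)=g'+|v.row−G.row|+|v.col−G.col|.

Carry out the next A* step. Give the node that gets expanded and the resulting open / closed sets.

step 1: expand (3,5) (f=11, h=8) → closed; open now [(1,7) g=1 f=13, (2,5) g=4 f=13, (3,4) g=4 f=11, (4,5) g=4 f=11, (4,6) g=3 f=11, (4,7) g=2 f=11]

expanded=(3,5); open=[(1,7) g=1 f=13, (2,5) g=4 f=13, (3,4) g=4 f=11, (4,5) g=4 f=11, (4,6) g=3 f=11, (4,7) g=2 f=11]; closed=[(2,7), (3,5), (3,6), (3,7)]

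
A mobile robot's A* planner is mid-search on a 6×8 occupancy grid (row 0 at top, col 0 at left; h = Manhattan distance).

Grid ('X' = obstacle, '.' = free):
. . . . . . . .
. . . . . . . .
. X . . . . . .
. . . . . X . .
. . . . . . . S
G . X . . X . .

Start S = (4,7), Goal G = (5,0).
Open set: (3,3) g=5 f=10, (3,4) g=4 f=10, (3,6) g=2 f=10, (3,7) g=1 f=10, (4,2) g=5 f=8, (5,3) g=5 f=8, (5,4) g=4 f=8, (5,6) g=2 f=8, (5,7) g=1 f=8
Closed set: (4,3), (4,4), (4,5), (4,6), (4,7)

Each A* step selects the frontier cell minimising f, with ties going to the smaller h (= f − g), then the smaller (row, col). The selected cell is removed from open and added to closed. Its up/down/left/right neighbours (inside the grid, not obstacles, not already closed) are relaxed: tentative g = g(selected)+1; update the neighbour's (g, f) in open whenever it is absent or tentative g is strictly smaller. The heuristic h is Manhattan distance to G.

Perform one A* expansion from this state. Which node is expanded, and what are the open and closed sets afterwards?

step 1: expand (4,2) (f=8, h=3) → closed; open now [(3,2) g=6 f=10, (3,3) g=5 f=10, (3,4) g=4 f=10, (3,6) g=2 f=10, (3,7) g=1 f=10, (4,1) g=6 f=8, (5,3) g=5 f=8, (5,4) g=4 f=8, (5,6) g=2 f=8, (5,7) g=1 f=8]

expanded=(4,2); open=[(3,2) g=6 f=10, (3,3) g=5 f=10, (3,4) g=4 f=10, (3,6) g=2 f=10, (3,7) g=1 f=10, (4,1) g=6 f=8, (5,3) g=5 f=8, (5,4) g=4 f=8, (5,6) g=2 f=8, (5,7) g=1 f=8]; closed=[(4,2), (4,3), (4,4), (4,5), (4,6), (4,7)]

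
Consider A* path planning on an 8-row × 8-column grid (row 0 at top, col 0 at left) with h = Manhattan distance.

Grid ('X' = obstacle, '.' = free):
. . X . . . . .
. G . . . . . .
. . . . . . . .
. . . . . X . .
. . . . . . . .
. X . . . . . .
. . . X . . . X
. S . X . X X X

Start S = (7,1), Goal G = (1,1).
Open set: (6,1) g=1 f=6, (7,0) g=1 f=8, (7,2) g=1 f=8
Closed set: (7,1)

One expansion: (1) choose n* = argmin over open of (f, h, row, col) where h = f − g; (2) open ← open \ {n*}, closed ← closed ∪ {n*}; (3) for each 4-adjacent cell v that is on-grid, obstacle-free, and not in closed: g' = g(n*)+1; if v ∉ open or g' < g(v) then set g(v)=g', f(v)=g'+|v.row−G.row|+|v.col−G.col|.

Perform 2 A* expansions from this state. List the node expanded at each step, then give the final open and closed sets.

step 1: expand (6,1) (f=6, h=5) → closed; open now [(6,0) g=2 f=8, (6,2) g=2 f=8, (7,0) g=1 f=8, (7,2) g=1 f=8]
step 2: expand (6,0) (f=8, h=6) → closed; open now [(5,0) g=3 f=8, (6,2) g=2 f=8, (7,0) g=1 f=8, (7,2) g=1 f=8]

order=[(6,1) → (6,0)]; open=[(5,0) g=3 f=8, (6,2) g=2 f=8, (7,0) g=1 f=8, (7,2) g=1 f=8]; closed=[(6,0), (6,1), (7,1)]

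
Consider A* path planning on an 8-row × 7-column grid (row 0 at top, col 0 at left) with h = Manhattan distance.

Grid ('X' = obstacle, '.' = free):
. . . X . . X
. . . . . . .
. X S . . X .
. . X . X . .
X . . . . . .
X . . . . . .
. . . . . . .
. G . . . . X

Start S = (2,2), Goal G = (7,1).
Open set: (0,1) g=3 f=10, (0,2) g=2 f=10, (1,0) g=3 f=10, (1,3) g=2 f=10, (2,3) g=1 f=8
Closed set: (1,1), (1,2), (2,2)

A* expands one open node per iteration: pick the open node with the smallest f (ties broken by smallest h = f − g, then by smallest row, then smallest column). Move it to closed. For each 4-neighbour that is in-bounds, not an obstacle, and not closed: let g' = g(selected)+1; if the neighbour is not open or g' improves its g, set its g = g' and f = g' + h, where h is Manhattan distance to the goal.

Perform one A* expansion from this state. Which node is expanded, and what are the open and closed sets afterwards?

step 1: expand (2,3) (f=8, h=7) → closed; open now [(0,1) g=3 f=10, (0,2) g=2 f=10, (1,0) g=3 f=10, (1,3) g=2 f=10, (2,4) g=2 f=10, (3,3) g=2 f=8]

expanded=(2,3); open=[(0,1) g=3 f=10, (0,2) g=2 f=10, (1,0) g=3 f=10, (1,3) g=2 f=10, (2,4) g=2 f=10, (3,3) g=2 f=8]; closed=[(1,1), (1,2), (2,2), (2,3)]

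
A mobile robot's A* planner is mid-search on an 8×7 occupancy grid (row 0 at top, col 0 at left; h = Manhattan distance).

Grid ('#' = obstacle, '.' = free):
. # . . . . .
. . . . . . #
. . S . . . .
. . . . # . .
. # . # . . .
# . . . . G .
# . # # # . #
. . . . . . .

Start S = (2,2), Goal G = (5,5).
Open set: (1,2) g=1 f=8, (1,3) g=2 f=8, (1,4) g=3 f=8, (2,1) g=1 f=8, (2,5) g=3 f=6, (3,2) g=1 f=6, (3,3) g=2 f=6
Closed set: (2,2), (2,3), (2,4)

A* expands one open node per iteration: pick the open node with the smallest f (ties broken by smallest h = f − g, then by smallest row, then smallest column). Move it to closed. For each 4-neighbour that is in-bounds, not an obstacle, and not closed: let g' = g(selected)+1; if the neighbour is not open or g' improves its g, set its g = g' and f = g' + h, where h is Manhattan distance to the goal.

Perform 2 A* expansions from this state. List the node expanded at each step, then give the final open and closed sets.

order=[(2,5) → (3,5)]; open=[(1,2) g=1 f=8, (1,3) g=2 f=8, (1,4) g=3 f=8, (1,5) g=4 f=8, (2,1) g=1 f=8, (2,6) g=4 f=8, (3,2) g=1 f=6, (3,3) g=2 f=6, (3,6) g=5 f=8, (4,5) g=5 f=6]; closed=[(2,2), (2,3), (2,4), (2,5), (3,5)]

step 1: expand (2,5) (f=6, h=3) → closed; open now [(1,2) g=1 f=8, (1,3) g=2 f=8, (1,4) g=3 f=8, (1,5) g=4 f=8, (2,1) g=1 f=8, (2,6) g=4 f=8, (3,2) g=1 f=6, (3,3) g=2 f=6, (3,5) g=4 f=6]
step 2: expand (3,5) (f=6, h=2) → closed; open now [(1,2) g=1 f=8, (1,3) g=2 f=8, (1,4) g=3 f=8, (1,5) g=4 f=8, (2,1) g=1 f=8, (2,6) g=4 f=8, (3,2) g=1 f=6, (3,3) g=2 f=6, (3,6) g=5 f=8, (4,5) g=5 f=6]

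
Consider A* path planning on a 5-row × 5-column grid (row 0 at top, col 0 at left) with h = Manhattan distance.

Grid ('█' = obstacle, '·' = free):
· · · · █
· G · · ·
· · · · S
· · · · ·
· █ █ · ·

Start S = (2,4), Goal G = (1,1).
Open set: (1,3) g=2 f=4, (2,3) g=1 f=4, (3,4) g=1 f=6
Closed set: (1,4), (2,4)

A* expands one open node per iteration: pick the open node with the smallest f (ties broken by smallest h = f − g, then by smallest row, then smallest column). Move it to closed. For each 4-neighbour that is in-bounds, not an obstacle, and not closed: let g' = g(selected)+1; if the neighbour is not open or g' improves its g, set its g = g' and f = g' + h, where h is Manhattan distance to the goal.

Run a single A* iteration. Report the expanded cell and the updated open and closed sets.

expanded=(1,3); open=[(0,3) g=3 f=6, (1,2) g=3 f=4, (2,3) g=1 f=4, (3,4) g=1 f=6]; closed=[(1,3), (1,4), (2,4)]

step 1: expand (1,3) (f=4, h=2) → closed; open now [(0,3) g=3 f=6, (1,2) g=3 f=4, (2,3) g=1 f=4, (3,4) g=1 f=6]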